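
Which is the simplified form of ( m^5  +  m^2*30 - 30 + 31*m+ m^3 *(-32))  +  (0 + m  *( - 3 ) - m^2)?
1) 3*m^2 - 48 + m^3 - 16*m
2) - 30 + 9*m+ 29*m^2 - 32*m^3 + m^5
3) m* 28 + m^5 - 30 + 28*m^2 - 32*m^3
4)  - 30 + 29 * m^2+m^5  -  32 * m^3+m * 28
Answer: 4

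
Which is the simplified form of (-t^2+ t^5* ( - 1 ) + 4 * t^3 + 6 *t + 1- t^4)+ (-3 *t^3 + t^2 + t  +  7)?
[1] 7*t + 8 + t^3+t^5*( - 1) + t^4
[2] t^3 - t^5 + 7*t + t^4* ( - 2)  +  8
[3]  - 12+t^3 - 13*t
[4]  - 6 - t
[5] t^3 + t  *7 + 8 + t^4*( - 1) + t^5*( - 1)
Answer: 5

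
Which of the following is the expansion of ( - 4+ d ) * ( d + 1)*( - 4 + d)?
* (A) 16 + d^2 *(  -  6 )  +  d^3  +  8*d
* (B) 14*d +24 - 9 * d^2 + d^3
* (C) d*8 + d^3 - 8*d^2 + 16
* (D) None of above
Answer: D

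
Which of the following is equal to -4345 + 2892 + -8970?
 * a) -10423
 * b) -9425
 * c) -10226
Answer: a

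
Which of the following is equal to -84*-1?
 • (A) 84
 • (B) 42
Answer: A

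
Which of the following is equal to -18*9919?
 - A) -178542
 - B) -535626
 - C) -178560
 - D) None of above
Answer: A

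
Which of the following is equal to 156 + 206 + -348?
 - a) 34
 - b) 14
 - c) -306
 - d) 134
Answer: b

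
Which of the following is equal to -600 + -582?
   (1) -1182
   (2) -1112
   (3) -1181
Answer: 1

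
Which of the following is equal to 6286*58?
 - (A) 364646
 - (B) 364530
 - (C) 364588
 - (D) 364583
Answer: C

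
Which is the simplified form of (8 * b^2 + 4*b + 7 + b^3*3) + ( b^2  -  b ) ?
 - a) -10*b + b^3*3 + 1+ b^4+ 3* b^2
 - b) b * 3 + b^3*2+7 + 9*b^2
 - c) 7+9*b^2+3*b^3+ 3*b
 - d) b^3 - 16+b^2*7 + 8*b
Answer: c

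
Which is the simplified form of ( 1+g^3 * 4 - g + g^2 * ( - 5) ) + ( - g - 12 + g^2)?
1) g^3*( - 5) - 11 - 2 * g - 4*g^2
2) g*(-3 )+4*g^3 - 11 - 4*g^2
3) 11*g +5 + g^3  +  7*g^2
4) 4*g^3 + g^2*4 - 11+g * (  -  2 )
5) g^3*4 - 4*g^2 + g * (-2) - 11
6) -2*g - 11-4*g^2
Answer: 5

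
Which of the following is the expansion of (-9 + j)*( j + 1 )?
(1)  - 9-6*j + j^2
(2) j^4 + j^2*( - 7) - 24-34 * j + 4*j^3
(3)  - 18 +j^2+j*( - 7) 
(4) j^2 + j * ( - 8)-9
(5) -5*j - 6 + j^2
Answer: 4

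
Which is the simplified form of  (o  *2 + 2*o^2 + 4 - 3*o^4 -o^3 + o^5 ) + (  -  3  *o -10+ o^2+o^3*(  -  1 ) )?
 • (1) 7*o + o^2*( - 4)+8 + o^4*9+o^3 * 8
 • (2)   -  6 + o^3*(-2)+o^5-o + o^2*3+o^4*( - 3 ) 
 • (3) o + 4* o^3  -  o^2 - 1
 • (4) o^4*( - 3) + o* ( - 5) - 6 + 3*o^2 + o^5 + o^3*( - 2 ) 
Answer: 2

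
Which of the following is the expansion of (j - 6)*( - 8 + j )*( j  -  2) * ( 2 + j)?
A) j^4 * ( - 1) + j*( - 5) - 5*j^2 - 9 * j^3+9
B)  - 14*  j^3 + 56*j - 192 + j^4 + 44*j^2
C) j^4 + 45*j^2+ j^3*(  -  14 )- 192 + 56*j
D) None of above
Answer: B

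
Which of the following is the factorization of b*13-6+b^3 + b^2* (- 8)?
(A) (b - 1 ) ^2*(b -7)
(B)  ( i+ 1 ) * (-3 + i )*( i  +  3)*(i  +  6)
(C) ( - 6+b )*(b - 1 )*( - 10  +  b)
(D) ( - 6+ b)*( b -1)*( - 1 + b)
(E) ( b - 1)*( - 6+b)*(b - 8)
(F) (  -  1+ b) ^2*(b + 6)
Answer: D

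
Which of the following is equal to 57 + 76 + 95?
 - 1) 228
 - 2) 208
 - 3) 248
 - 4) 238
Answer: 1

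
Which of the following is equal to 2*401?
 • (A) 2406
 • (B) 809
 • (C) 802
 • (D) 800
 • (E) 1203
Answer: C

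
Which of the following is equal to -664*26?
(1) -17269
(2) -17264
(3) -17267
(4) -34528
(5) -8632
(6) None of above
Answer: 2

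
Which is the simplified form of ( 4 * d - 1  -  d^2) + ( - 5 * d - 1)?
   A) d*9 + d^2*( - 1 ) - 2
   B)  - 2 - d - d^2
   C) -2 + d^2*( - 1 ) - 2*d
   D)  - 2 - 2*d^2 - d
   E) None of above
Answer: B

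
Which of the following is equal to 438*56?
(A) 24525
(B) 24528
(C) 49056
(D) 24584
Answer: B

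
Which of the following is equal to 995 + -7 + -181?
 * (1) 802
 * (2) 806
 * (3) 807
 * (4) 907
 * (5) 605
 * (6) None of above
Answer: 3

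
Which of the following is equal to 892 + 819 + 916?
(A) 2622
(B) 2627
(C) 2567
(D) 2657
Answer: B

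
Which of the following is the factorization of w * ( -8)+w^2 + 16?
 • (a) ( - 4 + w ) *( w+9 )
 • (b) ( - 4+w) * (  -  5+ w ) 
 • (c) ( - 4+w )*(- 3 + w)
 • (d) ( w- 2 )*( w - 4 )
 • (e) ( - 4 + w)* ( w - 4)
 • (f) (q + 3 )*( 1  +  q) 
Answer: e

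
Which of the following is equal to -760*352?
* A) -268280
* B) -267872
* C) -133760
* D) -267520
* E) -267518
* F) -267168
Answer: D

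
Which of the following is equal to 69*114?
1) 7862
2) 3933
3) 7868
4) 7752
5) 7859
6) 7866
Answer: 6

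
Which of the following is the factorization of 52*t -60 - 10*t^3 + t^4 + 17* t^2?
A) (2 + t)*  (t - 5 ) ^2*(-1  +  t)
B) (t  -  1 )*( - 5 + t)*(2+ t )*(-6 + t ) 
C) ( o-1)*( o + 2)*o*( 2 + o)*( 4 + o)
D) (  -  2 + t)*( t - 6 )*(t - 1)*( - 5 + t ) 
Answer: B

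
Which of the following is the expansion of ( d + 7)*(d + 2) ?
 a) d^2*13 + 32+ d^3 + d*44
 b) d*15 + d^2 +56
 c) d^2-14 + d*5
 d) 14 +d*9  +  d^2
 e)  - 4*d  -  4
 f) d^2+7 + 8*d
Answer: d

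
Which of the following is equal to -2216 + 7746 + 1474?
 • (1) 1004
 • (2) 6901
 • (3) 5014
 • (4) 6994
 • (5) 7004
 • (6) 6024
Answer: 5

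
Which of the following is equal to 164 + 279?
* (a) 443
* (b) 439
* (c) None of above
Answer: a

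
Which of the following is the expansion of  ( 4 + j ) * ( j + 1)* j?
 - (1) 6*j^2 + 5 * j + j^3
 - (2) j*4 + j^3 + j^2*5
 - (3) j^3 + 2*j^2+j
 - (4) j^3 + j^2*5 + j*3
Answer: 2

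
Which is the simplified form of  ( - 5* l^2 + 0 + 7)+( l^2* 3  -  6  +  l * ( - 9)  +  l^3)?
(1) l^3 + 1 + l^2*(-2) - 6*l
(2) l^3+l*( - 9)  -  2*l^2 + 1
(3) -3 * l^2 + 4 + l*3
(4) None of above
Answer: 2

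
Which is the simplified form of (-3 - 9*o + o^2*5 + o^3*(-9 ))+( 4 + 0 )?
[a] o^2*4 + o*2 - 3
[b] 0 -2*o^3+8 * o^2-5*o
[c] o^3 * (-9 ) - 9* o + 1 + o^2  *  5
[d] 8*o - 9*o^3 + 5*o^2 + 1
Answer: c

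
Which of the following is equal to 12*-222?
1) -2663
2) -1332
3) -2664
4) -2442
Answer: 3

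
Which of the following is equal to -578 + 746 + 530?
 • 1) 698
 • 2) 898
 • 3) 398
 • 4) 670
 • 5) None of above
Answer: 1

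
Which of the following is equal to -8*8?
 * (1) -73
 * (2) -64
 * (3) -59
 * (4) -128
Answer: 2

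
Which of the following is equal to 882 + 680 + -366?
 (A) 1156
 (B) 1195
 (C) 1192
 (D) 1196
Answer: D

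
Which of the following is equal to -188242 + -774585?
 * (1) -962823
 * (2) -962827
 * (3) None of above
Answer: 2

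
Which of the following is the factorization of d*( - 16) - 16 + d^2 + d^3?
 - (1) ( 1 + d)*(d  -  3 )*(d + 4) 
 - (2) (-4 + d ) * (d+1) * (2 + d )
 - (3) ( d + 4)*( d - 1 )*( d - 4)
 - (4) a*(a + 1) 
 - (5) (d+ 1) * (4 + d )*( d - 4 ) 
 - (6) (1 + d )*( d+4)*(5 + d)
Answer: 5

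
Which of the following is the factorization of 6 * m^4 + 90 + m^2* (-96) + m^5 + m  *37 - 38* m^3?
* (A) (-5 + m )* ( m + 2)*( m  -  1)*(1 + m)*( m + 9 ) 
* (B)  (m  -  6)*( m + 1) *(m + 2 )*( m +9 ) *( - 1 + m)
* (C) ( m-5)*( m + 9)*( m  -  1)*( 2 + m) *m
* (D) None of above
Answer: A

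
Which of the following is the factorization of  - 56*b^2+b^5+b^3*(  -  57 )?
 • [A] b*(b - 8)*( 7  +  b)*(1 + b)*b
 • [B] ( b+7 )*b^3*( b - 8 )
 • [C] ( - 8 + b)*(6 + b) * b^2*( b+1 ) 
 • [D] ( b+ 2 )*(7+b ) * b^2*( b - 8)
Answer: A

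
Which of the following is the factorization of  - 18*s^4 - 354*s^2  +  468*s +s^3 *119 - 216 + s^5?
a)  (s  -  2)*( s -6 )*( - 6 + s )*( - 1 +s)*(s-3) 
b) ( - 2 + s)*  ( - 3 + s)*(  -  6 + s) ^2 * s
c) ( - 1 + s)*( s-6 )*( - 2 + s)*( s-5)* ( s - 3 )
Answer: a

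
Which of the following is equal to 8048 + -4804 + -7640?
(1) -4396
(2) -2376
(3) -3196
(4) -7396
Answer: 1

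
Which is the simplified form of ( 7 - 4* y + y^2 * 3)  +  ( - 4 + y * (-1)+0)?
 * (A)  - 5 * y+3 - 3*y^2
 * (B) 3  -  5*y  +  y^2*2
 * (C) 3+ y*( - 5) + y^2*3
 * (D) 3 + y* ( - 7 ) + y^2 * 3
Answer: C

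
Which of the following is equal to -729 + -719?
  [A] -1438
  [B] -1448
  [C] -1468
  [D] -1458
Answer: B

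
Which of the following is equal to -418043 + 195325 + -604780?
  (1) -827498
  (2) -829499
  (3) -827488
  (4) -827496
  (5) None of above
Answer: 1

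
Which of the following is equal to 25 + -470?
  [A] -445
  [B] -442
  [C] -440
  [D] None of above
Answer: A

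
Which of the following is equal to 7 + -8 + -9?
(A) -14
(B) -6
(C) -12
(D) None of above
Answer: D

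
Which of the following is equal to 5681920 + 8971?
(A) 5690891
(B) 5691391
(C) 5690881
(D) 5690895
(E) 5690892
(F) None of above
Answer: A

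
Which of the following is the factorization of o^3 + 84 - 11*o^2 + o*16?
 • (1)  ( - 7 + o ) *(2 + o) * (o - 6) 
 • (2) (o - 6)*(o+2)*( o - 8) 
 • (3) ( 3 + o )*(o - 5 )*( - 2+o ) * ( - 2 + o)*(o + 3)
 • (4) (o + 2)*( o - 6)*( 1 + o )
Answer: 1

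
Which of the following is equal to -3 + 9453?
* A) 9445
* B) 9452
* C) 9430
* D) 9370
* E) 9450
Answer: E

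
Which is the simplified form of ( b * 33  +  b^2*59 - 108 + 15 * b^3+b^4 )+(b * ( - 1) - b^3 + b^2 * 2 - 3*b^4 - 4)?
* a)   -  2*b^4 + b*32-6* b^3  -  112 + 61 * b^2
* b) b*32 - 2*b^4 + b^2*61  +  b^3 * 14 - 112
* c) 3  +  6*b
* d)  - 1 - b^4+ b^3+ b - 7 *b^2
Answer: b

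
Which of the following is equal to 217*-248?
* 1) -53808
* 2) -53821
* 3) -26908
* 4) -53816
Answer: 4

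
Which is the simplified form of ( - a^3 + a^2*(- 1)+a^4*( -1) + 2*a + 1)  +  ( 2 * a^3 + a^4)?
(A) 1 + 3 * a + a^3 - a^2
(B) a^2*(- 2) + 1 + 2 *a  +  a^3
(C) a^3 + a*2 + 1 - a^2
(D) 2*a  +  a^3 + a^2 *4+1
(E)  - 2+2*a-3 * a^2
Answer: C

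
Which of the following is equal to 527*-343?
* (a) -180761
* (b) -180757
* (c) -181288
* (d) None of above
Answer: a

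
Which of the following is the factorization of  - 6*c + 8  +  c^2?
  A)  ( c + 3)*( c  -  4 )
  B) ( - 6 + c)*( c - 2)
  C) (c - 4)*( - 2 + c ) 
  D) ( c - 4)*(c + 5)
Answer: C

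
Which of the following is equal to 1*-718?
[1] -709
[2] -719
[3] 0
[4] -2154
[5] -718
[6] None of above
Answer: 5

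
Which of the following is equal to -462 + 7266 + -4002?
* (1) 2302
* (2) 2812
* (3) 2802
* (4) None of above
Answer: 3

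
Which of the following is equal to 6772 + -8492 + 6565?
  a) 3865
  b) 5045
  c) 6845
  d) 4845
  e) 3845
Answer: d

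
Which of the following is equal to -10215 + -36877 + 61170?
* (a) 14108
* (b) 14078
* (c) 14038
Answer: b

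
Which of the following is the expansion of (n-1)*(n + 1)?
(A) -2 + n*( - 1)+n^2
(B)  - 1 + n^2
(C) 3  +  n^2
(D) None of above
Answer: B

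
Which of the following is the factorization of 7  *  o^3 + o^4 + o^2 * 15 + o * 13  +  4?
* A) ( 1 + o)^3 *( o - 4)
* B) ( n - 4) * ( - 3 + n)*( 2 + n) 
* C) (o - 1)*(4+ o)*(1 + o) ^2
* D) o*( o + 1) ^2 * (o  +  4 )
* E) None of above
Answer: E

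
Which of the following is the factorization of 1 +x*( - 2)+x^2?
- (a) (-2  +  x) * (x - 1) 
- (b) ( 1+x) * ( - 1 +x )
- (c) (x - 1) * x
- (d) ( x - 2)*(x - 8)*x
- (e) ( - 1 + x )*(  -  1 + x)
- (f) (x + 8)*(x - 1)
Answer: e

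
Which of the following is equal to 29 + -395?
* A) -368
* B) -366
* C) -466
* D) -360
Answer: B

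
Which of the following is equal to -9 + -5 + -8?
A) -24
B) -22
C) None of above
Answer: B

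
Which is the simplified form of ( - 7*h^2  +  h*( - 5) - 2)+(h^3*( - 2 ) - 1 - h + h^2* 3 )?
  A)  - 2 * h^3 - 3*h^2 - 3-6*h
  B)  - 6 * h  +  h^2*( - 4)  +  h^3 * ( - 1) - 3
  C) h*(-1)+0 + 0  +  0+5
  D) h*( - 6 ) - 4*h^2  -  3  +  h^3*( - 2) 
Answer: D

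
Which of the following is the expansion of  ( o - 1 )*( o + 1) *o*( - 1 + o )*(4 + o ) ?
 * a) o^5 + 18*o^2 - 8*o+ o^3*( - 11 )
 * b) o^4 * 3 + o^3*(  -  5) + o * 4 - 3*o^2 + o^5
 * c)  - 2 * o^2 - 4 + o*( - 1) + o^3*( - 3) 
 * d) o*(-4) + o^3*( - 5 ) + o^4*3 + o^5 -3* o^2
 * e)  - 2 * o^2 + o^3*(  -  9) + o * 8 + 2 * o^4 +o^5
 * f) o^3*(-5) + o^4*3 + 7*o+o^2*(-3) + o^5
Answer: b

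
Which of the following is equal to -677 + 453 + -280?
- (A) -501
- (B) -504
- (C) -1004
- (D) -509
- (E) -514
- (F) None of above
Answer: B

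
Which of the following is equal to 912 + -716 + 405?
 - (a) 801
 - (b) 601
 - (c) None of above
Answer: b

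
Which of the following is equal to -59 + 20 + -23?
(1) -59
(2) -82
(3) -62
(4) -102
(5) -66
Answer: 3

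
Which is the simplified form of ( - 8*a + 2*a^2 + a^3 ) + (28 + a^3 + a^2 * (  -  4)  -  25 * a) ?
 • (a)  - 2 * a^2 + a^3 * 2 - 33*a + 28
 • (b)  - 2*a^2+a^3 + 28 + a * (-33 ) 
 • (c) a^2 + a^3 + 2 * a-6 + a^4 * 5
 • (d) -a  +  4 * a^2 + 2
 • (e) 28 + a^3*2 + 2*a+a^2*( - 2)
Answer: a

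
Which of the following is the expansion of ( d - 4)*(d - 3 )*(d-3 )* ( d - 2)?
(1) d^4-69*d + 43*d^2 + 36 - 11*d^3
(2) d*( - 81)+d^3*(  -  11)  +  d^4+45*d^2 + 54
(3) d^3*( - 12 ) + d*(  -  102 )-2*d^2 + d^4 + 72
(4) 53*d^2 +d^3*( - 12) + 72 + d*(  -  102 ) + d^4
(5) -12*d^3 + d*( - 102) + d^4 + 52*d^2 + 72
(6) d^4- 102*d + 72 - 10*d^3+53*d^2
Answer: 4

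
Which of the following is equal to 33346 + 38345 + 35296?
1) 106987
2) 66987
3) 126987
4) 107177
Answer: 1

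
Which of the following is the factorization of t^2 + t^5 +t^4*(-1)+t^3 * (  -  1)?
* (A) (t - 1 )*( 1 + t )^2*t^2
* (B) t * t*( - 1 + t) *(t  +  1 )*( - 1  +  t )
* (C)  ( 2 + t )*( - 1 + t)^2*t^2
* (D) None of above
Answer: B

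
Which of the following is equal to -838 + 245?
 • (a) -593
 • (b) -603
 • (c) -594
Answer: a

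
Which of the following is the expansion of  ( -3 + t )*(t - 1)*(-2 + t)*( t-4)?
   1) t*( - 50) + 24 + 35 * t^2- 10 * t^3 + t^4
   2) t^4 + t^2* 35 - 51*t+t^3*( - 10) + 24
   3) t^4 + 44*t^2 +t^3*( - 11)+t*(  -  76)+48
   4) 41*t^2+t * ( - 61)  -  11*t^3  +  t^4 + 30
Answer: 1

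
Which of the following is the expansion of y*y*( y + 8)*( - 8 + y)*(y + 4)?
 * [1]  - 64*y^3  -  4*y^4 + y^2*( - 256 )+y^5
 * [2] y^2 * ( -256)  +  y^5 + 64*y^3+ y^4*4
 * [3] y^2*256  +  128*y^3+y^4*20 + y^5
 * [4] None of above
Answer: 4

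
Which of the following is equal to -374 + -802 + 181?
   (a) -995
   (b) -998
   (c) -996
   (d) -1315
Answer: a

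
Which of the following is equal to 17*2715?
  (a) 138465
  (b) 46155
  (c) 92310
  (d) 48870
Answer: b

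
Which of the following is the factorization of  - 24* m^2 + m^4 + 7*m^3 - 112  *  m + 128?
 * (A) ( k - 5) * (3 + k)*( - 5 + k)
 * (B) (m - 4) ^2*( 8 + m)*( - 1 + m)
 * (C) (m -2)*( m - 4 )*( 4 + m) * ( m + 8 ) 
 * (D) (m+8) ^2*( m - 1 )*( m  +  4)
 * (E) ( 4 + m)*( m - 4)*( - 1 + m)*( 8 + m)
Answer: E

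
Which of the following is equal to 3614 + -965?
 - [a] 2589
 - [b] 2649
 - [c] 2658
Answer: b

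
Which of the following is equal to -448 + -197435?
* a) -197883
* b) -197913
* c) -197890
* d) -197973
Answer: a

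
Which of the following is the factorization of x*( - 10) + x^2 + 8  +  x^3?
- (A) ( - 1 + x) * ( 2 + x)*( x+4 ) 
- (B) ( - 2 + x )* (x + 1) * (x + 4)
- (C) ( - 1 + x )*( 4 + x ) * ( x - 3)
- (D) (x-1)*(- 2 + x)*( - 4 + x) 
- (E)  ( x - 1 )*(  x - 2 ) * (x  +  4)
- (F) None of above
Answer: E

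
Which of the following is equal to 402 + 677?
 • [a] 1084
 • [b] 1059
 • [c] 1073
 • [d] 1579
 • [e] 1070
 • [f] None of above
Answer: f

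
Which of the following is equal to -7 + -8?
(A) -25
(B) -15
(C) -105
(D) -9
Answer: B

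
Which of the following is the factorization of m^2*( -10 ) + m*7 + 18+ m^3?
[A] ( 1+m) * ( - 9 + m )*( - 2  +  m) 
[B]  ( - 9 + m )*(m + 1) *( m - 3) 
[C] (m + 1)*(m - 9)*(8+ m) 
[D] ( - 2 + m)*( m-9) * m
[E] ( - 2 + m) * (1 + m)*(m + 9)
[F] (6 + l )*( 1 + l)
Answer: A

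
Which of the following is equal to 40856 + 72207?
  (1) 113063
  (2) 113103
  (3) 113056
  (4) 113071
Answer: 1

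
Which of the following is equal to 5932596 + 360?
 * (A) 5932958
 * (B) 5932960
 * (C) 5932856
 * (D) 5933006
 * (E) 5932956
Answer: E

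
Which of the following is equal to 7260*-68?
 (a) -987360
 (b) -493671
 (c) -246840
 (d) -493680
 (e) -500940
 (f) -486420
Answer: d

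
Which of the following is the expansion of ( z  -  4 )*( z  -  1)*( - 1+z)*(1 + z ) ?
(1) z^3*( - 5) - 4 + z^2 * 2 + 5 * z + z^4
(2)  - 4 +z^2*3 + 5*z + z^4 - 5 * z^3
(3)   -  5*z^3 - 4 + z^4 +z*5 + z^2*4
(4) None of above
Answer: 2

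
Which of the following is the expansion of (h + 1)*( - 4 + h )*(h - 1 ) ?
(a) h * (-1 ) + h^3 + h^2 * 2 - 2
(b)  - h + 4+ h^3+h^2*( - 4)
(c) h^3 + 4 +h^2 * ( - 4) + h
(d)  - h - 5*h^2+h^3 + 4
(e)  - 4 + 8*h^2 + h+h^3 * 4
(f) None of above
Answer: b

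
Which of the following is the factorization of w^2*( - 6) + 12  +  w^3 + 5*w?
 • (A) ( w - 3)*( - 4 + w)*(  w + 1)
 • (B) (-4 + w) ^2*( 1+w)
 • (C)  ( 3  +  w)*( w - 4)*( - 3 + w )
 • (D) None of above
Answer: A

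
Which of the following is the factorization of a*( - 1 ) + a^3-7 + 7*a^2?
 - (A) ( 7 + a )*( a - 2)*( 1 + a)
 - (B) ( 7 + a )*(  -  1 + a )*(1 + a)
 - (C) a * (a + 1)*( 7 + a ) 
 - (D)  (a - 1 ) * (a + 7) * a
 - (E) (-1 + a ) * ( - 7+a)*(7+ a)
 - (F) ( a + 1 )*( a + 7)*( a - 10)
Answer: B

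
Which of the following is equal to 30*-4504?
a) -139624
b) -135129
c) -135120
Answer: c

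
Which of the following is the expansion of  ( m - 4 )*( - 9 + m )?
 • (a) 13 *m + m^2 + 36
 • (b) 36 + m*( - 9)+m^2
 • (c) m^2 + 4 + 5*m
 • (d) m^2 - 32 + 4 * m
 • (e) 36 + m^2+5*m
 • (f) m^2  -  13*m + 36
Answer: f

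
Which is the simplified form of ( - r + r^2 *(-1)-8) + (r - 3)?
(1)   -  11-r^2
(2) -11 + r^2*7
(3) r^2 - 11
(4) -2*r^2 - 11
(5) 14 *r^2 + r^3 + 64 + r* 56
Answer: 1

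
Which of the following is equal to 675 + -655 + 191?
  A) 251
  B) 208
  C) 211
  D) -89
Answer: C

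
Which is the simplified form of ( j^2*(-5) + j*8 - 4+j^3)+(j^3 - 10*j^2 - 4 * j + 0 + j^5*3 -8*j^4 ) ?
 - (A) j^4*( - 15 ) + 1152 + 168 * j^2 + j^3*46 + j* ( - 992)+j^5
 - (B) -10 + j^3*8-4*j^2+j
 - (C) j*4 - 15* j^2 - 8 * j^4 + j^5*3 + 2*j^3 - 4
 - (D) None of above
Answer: C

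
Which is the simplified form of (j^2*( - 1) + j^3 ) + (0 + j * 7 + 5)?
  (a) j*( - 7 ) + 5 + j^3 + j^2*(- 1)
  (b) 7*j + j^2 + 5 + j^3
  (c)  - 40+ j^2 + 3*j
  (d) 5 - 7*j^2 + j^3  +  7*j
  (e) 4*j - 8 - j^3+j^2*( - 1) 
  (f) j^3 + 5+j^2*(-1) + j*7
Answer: f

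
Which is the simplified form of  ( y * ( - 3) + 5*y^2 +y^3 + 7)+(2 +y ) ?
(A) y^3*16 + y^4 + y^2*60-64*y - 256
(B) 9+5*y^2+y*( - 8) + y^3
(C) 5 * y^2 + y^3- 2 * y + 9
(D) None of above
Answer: C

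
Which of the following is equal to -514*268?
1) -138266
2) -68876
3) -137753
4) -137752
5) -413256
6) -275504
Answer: 4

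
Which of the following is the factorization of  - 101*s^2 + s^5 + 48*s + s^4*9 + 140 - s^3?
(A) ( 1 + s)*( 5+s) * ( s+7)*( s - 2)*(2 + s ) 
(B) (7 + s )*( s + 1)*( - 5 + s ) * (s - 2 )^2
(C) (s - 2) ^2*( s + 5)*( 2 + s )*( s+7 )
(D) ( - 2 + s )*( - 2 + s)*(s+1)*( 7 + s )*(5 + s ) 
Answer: D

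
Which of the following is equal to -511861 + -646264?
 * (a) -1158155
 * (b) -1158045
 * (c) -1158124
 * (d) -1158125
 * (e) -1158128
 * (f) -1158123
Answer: d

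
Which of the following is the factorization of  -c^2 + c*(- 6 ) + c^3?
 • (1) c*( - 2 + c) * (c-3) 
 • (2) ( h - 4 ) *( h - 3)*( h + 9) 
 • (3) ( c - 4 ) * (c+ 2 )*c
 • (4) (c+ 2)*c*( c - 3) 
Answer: 4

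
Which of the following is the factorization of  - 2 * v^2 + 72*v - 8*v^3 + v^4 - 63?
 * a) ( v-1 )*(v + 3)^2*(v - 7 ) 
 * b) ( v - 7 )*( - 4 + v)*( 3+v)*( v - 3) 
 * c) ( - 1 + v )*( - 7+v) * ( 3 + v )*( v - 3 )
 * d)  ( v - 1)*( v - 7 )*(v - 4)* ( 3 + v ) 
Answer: c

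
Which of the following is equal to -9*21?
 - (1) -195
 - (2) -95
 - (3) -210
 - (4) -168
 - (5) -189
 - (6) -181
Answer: 5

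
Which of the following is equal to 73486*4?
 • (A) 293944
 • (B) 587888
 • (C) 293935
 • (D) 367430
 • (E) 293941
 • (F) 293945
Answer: A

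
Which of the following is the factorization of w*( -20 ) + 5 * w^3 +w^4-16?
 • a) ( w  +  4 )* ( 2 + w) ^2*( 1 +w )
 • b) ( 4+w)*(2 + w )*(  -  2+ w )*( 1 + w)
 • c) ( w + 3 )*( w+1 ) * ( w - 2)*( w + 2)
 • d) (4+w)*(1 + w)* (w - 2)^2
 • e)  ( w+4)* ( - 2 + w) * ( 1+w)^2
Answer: b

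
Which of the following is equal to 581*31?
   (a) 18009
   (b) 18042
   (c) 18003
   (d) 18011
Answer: d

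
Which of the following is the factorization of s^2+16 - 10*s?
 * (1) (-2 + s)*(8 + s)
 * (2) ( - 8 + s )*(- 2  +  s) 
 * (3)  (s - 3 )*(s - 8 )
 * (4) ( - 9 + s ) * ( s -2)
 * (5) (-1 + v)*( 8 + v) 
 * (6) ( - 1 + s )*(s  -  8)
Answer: 2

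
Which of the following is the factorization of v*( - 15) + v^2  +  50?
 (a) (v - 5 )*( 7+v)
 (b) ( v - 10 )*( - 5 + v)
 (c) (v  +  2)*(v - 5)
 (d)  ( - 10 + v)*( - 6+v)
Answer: b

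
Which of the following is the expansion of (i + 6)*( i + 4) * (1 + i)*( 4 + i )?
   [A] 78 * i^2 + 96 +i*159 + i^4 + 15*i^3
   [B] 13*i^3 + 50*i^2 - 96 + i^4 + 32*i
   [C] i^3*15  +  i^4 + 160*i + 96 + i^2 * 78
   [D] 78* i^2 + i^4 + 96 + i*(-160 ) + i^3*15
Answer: C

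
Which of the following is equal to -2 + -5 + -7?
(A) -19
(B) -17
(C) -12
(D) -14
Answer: D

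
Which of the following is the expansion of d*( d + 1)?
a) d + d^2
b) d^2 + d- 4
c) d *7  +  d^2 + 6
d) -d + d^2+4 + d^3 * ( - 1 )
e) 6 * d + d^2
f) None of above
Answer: a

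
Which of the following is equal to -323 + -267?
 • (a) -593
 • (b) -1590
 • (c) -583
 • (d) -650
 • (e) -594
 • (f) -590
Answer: f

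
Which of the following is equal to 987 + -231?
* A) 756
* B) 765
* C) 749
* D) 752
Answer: A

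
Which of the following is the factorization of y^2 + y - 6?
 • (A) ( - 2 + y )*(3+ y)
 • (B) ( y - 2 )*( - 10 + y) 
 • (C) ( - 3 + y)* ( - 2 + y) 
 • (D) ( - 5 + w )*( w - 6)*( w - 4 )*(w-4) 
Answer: A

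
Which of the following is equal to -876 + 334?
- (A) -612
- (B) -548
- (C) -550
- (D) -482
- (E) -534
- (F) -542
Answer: F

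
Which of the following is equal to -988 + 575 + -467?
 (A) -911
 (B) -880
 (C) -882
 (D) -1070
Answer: B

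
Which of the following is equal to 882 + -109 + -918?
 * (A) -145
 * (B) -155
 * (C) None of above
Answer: A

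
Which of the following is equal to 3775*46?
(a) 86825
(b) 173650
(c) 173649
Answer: b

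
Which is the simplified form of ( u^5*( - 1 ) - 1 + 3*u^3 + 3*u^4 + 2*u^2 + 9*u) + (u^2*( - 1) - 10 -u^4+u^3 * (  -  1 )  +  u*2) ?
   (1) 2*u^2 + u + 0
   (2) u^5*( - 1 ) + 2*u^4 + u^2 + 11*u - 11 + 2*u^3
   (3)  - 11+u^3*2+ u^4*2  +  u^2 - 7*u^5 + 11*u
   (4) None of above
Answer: 2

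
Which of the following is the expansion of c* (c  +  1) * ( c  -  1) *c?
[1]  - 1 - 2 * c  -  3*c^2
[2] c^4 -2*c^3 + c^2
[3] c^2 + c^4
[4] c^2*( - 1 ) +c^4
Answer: 4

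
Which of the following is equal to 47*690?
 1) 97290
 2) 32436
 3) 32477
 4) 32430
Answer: 4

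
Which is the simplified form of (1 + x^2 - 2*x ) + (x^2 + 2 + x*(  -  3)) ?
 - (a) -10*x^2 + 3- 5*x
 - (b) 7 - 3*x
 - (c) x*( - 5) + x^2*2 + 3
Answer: c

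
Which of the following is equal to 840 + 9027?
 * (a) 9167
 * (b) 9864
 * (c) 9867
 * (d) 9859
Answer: c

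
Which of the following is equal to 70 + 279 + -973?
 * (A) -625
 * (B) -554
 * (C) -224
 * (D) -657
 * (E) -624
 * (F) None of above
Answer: E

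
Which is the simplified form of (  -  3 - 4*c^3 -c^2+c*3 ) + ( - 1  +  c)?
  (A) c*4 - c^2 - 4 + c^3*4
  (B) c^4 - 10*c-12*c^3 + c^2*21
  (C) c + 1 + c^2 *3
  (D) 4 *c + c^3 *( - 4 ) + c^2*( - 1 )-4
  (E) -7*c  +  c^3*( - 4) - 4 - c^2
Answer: D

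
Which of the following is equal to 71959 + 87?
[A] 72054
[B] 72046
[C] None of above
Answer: B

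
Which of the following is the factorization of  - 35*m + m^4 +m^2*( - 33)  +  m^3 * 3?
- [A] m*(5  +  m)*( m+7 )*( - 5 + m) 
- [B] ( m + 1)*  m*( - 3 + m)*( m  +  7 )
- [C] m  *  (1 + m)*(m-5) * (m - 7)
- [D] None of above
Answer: D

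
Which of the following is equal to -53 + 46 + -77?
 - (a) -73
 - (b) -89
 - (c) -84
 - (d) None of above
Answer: c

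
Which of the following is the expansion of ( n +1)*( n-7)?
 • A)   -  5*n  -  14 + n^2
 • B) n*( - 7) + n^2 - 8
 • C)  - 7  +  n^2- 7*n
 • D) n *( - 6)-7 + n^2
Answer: D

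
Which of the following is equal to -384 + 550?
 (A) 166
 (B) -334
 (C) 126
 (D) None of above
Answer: A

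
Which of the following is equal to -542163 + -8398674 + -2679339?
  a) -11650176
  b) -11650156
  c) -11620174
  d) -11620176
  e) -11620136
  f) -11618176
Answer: d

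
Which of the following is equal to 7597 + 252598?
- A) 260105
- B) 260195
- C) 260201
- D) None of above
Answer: B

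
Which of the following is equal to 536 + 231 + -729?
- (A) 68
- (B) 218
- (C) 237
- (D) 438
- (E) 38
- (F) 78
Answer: E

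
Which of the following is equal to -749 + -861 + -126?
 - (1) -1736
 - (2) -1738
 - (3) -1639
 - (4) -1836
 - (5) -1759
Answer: 1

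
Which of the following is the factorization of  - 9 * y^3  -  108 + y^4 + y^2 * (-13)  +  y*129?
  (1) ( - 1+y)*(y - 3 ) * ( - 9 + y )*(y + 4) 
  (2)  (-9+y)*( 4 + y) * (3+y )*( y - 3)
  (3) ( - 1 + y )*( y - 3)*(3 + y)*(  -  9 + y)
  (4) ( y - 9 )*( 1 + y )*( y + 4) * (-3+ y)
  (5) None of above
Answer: 1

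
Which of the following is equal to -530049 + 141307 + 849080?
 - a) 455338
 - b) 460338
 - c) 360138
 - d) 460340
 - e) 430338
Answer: b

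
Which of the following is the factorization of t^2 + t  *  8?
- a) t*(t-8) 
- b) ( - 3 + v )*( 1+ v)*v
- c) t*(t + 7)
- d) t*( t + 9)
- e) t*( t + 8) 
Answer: e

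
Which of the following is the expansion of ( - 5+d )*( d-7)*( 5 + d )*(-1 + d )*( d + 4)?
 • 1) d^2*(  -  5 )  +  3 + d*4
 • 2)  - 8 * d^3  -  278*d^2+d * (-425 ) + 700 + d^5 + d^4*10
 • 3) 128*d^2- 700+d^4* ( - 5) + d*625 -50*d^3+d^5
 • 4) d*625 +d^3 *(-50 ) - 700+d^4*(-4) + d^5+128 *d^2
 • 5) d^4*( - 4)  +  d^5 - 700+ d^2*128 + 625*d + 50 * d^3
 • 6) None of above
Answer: 4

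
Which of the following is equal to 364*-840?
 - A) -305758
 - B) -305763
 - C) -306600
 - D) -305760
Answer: D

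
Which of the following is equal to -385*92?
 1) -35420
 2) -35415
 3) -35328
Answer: 1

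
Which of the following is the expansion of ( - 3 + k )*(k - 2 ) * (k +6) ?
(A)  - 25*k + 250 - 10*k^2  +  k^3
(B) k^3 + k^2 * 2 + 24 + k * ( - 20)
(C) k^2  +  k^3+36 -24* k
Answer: C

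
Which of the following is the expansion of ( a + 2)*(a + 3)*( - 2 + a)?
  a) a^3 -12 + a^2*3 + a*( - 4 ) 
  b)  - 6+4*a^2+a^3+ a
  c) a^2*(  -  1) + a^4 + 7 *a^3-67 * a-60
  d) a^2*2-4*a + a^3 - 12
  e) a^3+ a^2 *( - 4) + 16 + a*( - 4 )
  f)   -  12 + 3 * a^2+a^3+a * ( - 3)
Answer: a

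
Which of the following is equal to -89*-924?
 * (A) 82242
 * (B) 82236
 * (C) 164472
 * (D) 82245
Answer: B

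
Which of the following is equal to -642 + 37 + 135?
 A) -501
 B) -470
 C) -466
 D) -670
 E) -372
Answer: B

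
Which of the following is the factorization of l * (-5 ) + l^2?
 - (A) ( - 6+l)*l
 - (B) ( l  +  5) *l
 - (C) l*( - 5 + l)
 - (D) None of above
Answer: C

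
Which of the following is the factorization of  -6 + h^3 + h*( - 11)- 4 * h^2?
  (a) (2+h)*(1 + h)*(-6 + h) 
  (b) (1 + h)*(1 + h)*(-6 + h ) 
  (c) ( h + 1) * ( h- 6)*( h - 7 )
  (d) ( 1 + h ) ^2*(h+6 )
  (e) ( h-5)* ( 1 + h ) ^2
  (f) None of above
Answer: b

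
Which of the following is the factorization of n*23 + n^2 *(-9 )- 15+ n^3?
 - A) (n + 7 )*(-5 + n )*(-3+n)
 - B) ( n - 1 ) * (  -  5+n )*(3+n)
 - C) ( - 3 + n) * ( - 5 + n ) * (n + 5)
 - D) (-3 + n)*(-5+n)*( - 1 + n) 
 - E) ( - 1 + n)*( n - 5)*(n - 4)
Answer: D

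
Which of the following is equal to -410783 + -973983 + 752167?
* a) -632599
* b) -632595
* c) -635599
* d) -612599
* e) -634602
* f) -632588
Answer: a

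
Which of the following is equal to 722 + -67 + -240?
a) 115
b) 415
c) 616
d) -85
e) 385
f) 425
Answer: b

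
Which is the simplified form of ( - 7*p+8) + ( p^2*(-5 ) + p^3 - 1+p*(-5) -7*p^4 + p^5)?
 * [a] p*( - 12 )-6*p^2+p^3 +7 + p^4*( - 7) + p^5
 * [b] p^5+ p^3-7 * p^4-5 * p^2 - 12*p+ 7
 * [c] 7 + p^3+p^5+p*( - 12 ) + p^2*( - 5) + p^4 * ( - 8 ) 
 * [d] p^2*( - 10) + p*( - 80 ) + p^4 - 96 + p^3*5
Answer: b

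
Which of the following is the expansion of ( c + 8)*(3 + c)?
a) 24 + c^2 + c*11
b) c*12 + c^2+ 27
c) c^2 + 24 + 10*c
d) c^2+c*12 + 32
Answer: a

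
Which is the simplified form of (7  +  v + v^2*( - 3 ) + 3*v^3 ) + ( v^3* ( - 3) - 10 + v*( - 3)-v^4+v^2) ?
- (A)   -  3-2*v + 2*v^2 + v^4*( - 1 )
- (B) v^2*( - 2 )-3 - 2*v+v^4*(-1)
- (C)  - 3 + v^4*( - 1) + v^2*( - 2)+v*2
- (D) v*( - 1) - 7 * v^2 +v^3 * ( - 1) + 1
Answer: B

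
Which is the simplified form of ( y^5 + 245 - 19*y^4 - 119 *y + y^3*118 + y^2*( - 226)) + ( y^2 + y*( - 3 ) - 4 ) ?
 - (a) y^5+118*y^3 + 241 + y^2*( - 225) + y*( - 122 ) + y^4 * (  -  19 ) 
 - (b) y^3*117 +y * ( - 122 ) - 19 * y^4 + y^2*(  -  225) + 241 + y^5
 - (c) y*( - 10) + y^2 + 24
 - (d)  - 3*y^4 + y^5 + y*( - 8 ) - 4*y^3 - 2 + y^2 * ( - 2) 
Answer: a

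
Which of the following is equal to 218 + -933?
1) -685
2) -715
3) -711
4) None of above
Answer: 2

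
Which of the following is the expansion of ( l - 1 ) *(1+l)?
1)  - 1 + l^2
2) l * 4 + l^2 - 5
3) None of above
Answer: 1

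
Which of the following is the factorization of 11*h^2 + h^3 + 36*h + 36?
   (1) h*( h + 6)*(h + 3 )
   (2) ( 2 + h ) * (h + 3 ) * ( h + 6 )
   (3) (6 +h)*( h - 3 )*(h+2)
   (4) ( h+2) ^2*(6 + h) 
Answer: 2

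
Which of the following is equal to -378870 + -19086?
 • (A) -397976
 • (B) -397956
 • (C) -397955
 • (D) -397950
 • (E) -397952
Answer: B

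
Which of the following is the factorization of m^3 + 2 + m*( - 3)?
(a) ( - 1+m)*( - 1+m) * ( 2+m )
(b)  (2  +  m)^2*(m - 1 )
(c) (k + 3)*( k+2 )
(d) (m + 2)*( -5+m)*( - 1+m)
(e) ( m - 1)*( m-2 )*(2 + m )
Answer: a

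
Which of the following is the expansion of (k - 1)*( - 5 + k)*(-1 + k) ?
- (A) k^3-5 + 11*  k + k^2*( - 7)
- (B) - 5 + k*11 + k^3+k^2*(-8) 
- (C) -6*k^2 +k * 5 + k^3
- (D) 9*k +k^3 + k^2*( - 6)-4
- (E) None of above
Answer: A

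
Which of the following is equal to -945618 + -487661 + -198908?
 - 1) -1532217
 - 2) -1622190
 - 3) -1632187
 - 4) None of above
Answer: 3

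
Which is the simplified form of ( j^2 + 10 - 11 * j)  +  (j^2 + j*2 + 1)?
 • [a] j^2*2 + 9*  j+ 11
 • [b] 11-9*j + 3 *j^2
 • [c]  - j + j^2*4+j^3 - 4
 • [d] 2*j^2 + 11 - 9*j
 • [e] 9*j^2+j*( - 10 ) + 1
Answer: d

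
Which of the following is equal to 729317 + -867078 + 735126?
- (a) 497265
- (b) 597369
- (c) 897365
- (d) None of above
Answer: d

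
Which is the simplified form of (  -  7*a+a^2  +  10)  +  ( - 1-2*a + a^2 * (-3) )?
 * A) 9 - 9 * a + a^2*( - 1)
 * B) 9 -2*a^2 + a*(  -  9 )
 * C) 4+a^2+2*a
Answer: B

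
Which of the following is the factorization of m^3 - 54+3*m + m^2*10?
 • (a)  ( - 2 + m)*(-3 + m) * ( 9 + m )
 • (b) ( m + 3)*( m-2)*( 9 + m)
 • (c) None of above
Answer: b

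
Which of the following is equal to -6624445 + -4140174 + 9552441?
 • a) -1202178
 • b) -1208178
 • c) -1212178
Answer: c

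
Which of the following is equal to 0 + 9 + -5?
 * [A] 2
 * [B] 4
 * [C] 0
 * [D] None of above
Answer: B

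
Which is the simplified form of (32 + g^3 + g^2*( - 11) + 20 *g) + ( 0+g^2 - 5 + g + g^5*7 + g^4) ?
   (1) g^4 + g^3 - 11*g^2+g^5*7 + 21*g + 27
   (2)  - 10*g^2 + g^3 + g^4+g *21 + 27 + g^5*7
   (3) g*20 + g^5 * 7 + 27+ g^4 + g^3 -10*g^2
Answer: 2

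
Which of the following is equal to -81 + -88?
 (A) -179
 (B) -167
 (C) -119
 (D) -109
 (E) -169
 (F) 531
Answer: E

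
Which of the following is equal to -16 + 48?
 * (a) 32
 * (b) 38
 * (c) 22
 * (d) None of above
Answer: a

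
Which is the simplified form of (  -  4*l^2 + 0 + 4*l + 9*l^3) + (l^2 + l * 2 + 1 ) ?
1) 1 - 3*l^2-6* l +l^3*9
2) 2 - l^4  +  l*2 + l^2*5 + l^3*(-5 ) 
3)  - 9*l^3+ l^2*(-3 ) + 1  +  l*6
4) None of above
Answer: 4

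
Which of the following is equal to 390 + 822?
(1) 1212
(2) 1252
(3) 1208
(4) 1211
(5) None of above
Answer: 1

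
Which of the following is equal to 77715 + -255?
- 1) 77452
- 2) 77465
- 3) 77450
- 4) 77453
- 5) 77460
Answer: 5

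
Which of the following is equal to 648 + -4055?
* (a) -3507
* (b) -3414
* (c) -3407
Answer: c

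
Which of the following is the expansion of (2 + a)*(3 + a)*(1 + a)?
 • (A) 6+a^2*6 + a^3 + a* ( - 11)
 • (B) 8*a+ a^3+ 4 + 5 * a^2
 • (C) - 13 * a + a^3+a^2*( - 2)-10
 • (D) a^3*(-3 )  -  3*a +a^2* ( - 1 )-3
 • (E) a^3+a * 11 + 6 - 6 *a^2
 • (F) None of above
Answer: F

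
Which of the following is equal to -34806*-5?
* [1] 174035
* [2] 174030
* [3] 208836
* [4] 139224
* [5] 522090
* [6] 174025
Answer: 2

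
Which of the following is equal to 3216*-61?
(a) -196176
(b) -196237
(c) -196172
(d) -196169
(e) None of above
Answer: a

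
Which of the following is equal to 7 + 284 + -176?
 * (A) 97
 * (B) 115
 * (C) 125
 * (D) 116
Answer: B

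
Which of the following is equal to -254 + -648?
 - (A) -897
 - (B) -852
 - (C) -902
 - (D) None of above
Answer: C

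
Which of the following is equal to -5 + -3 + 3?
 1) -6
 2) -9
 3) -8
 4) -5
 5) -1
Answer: 4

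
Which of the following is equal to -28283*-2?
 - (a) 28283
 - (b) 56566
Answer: b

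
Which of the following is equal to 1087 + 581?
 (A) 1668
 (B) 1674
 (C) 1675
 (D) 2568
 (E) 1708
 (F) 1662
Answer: A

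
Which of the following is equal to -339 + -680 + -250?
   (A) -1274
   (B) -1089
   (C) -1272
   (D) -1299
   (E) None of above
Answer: E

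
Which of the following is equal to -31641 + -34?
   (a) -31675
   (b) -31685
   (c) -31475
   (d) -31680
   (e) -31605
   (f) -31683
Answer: a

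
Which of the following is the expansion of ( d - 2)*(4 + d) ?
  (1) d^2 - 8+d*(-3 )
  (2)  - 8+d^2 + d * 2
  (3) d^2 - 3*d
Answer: 2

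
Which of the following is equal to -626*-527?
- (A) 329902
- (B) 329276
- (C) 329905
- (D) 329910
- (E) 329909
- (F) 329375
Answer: A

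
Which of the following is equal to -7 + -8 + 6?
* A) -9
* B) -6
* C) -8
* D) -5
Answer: A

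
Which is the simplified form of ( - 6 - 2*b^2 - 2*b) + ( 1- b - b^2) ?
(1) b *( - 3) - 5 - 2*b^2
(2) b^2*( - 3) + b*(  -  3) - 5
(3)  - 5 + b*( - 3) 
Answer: 2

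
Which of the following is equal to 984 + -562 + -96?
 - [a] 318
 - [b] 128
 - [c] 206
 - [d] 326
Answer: d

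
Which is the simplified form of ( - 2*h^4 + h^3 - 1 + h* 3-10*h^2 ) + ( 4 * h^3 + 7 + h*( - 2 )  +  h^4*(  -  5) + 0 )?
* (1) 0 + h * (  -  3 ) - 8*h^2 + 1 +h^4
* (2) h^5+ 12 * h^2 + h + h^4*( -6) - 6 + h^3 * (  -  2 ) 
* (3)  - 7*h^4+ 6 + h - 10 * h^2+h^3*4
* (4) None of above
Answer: 4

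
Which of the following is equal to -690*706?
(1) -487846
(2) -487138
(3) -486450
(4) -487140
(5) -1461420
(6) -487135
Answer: 4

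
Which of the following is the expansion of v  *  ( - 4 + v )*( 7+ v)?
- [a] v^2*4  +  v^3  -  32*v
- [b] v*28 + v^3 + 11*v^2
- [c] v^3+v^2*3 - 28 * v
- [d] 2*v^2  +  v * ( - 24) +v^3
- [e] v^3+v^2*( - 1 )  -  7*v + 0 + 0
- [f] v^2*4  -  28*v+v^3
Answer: c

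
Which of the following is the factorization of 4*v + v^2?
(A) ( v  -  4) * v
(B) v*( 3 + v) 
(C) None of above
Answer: C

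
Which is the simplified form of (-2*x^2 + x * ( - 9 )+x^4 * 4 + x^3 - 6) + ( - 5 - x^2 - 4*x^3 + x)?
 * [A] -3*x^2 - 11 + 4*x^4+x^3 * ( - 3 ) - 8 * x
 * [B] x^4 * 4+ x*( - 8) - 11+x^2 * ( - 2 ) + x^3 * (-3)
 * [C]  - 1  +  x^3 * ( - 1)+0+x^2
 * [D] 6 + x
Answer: A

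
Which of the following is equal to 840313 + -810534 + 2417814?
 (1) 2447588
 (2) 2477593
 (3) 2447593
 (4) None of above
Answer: 3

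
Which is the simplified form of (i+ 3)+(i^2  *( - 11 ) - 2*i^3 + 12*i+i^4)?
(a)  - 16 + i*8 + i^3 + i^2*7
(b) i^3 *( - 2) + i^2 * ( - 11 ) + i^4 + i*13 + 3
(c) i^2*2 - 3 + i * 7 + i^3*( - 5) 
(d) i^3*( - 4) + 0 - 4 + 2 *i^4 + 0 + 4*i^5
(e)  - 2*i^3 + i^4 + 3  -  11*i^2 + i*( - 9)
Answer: b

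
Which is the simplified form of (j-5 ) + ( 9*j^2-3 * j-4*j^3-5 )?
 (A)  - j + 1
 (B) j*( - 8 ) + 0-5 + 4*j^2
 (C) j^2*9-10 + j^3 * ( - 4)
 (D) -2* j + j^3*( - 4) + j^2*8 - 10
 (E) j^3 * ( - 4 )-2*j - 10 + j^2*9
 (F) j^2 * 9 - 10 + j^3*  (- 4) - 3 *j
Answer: E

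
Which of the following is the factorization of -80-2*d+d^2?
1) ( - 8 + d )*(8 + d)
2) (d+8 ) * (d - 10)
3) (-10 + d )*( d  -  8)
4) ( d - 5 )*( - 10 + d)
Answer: 2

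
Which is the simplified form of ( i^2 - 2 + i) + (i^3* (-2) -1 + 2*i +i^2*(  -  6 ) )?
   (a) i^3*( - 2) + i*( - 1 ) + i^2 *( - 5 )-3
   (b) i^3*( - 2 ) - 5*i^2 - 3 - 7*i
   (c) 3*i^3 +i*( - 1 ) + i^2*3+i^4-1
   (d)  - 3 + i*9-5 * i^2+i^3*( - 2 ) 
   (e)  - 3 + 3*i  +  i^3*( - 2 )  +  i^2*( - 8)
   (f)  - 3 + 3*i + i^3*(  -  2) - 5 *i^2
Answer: f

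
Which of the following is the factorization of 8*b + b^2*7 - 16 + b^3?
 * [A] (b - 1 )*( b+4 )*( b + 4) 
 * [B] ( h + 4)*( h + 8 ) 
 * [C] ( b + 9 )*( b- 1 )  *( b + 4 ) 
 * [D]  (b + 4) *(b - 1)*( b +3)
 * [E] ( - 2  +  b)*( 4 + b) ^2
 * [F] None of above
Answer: A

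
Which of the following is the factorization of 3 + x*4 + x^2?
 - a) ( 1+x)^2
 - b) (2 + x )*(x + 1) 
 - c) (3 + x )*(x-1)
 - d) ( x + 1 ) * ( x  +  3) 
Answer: d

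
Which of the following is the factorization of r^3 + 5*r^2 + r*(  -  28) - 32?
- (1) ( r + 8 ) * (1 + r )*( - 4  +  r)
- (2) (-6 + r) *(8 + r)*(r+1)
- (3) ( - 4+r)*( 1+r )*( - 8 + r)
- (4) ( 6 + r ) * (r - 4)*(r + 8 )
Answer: 1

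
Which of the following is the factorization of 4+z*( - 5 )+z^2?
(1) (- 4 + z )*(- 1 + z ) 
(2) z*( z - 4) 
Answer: 1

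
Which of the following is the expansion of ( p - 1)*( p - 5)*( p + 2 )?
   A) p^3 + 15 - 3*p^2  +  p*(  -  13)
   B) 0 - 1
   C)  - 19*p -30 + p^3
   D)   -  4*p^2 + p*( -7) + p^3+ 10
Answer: D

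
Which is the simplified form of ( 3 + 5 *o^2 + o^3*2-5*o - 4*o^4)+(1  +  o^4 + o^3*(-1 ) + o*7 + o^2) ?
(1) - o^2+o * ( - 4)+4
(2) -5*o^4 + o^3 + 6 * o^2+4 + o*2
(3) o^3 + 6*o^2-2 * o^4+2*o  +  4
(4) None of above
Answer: 4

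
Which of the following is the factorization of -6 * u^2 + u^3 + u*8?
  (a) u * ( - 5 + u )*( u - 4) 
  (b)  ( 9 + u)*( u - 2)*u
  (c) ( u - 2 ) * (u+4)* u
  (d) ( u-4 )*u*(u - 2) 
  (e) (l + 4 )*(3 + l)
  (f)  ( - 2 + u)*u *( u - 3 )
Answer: d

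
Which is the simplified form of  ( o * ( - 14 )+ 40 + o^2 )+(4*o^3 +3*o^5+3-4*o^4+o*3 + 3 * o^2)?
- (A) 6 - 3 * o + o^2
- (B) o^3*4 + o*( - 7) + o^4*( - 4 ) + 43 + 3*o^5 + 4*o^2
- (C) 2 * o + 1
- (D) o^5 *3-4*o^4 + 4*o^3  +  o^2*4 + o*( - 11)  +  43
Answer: D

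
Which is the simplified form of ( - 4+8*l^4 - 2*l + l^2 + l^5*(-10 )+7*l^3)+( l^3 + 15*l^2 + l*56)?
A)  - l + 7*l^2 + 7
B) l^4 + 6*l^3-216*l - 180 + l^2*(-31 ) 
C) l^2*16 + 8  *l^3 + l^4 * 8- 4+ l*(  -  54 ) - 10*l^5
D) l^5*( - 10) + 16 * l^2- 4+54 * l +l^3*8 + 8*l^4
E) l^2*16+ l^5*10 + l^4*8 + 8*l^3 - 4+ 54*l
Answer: D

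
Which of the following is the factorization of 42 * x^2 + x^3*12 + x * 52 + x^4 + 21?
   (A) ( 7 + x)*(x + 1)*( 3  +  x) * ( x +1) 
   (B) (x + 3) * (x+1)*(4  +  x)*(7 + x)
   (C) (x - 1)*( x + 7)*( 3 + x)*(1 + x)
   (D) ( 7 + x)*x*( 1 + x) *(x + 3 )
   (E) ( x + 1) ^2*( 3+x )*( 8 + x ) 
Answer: A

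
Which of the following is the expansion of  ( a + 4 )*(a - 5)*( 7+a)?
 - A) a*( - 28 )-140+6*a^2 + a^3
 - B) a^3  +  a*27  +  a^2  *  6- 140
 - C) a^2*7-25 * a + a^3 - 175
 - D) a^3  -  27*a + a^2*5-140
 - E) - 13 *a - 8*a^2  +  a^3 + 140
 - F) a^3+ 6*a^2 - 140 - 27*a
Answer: F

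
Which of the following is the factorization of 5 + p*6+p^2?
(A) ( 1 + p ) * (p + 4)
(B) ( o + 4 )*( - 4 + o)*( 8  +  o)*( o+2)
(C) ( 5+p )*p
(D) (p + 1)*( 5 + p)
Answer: D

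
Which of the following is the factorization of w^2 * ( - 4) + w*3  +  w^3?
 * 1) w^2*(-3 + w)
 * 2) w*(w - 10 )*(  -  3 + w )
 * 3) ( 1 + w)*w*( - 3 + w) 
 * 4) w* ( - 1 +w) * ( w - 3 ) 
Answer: 4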